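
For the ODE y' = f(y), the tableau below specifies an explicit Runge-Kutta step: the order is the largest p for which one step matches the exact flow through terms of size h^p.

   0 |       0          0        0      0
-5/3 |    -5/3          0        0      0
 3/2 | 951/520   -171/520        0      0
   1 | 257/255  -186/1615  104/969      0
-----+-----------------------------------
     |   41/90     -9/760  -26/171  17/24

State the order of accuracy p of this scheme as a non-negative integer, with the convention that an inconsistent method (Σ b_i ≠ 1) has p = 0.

4

b = (41/90, -9/760, -26/171, 17/24)
c = (0, -5/3, 3/2, 1)
Ac = (0, 0, 57/104, 6/17)
Σ b_i: 41/90·1 + (-9/760)·1 + (-26/171)·1 + 17/24·1 = 1 ✓
b·c: (-9/760)·(-5/3) + (-26/171)·3/2 + 17/24·1 = 1/2 ✓
b·c²: (-9/760)·25/9 + (-26/171)·9/4 + 17/24·1 = 1/3 ✓
b·Ac: (-26/171)·57/104 + 17/24·6/17 = 1/6 ✓
b·c³: (-9/760)·(-125/27) + (-26/171)·27/8 + 17/24·1 = 1/4 ✓
b·(c∘Ac): (-26/171)·171/208 + 17/24·6/17 = 1/8 ✓
b·Ac²: (-26/171)·(-95/104) + 17/24·(-4/51) = 1/12 ✓
b·A²c: 17/24·1/17 = 1/24 ✓; 4 stages ⇒ order 4.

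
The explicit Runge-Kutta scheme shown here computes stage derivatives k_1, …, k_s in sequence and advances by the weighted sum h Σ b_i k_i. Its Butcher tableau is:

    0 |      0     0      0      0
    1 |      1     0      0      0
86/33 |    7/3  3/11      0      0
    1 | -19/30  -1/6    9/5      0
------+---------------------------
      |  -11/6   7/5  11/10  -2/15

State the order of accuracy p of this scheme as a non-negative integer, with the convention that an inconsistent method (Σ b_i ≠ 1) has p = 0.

b = (-11/6, 7/5, 11/10, -2/15)
c = (0, 1, 86/33, 1)
Ac = (0, 0, 3/11, 1493/330)
Σ b_i: (-11/6)·1 + 7/5·1 + 11/10·1 + (-2/15)·1 = 8/15 ≠ 1 ⇒ order 0.

0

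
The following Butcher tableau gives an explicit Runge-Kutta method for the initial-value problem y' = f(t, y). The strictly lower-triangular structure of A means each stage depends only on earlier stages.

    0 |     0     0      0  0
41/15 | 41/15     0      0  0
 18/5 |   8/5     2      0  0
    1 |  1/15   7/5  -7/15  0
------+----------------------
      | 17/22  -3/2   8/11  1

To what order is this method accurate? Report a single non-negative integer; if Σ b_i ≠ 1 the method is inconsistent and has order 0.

b = (17/22, -3/2, 8/11, 1)
c = (0, 41/15, 18/5, 1)
Ac = (0, 0, 82/15, 161/75)
Σ b_i: 17/22·1 + (-3/2)·1 + 8/11·1 + 1·1 = 1 ✓
b·c: (-3/2)·41/15 + 8/11·18/5 + 1·1 = -53/110 ≠ 1/2 ⇒ order 1.

1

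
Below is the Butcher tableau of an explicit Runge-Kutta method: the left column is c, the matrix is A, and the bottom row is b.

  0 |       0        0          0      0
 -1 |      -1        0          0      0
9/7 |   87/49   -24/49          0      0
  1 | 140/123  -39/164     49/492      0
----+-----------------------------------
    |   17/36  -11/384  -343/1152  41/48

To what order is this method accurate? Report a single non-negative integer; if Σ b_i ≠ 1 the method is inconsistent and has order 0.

4

b = (17/36, -11/384, -343/1152, 41/48)
c = (0, -1, 9/7, 1)
Ac = (0, 0, 24/49, 15/41)
Σ b_i: 17/36·1 + (-11/384)·1 + (-343/1152)·1 + 41/48·1 = 1 ✓
b·c: (-11/384)·(-1) + (-343/1152)·9/7 + 41/48·1 = 1/2 ✓
b·c²: (-11/384)·1 + (-343/1152)·81/49 + 41/48·1 = 1/3 ✓
b·Ac: (-343/1152)·24/49 + 41/48·15/41 = 1/6 ✓
b·c³: (-11/384)·(-1) + (-343/1152)·729/343 + 41/48·1 = 1/4 ✓
b·(c∘Ac): (-343/1152)·216/343 + 41/48·15/41 = 1/8 ✓
b·Ac²: (-343/1152)·(-24/49) + 41/48·(-3/41) = 1/12 ✓
b·A²c: 41/48·2/41 = 1/24 ✓; 4 stages ⇒ order 4.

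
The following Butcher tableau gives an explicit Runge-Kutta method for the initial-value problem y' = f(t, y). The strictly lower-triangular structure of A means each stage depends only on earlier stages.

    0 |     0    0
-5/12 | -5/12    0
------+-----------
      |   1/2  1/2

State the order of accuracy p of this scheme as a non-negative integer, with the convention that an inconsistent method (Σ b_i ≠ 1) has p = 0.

1

b = (1/2, 1/2)
c = (0, -5/12)
Σ b_i: 1/2·1 + 1/2·1 = 1 ✓
b·c: 1/2·(-5/12) = -5/24 ≠ 1/2 ⇒ order 1.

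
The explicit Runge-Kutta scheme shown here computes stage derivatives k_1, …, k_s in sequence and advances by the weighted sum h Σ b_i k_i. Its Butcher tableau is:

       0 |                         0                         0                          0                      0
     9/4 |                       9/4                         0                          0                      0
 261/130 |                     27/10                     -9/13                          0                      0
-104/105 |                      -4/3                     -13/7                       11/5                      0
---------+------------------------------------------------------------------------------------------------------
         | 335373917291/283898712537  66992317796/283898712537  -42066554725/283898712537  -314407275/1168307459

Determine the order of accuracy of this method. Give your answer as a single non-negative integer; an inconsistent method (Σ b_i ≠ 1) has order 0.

b = (335373917291/283898712537, 66992317796/283898712537, -42066554725/283898712537, -314407275/1168307459)
c = (0, 9/4, 261/130, -104/105)
Ac = (0, 0, -81/52, 2169/9100)
Σ b_i: 335373917291/283898712537·1 + 66992317796/283898712537·1 + (-42066554725/283898712537)·1 + (-314407275/1168307459)·1 = 1 ✓
b·c: 66992317796/283898712537·9/4 + (-42066554725/283898712537)·261/130 + (-314407275/1168307459)·(-104/105) = 1/2 ✓
b·c²: 66992317796/283898712537·81/16 + (-42066554725/283898712537)·68121/16900 + (-314407275/1168307459)·10816/11025 = 1/3 ✓
b·Ac: (-42066554725/283898712537)·(-81/52) + (-314407275/1168307459)·2169/9100 = 1/6 ✓
b·c³: 66992317796/283898712537·729/64 + (-42066554725/283898712537)·17779581/2197000 + (-314407275/1168307459)·(-1124864/1157625) = 133976999492299/76547504713680 ≠ 1/4 ⇒ order 3.
b·(c∘Ac): (-42066554725/283898712537)·(-21141/6760) + (-314407275/1168307459)·(-1446/6125) = 24624594987/46732298360 ≠ 1/8
b·Ac²: (-42066554725/283898712537)·(-729/208) + (-314407275/1168307459)·(-1263357/2366000) = 4577247282/6903634985 ≠ 1/12
b·A²c: (-314407275/1168307459)·(-891/260) = 391799835/424839076 ≠ 1/24

3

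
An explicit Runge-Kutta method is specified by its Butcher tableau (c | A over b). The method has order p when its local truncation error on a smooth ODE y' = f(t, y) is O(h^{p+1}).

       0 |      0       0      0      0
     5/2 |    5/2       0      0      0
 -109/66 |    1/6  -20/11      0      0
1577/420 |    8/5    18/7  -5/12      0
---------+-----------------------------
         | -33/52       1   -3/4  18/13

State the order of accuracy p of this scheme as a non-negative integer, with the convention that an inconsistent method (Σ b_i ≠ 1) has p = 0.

b = (-33/52, 1, -3/4, 18/13)
c = (0, 5/2, -109/66, 1577/420)
Ac = (0, 0, -50/11, 39455/5544)
Σ b_i: (-33/52)·1 + 1·1 + (-3/4)·1 + 18/13·1 = 1 ✓
b·c: 1·5/2 + (-3/4)·(-109/66) + 18/13·1577/420 = 357859/40040 ≠ 1/2 ⇒ order 1.

1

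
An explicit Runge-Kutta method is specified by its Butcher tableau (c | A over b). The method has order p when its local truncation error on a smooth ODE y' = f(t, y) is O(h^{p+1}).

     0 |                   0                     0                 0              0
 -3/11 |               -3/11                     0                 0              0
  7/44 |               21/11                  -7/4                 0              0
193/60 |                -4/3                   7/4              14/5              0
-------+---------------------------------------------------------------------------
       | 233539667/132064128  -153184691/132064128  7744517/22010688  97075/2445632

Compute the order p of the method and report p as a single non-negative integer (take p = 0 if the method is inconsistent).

b = (233539667/132064128, -153184691/132064128, 7744517/22010688, 97075/2445632)
c = (0, -3/11, 7/44, 193/60)
Ac = (0, 0, 21/44, -7/220)
Σ b_i: 233539667/132064128·1 + (-153184691/132064128)·1 + 7744517/22010688·1 + 97075/2445632·1 = 1 ✓
b·c: (-153184691/132064128)·(-3/11) + 7744517/22010688·7/44 + 97075/2445632·193/60 = 1/2 ✓
b·c²: (-153184691/132064128)·9/121 + 7744517/22010688·49/1936 + 97075/2445632·37249/3600 = 1/3 ✓
b·Ac: 7744517/22010688·21/44 + 97075/2445632·(-7/220) = 1/6 ✓
b·c³: (-153184691/132064128)·(-27/1331) + 7744517/22010688·343/85184 + 97075/2445632·7189057/216000 = 245822159699/182625822720 ≠ 1/4 ⇒ order 3.
b·(c∘Ac): 7744517/22010688·147/1936 + 97075/2445632·(-1351/13200) = 696485/30745088 ≠ 1/8
b·Ac²: 7744517/22010688·(-63/484) + 97075/2445632·973/4840 = -1162759/30745088 ≠ 1/12
b·A²c: 97075/2445632·147/110 = 37065/698752 ≠ 1/24

3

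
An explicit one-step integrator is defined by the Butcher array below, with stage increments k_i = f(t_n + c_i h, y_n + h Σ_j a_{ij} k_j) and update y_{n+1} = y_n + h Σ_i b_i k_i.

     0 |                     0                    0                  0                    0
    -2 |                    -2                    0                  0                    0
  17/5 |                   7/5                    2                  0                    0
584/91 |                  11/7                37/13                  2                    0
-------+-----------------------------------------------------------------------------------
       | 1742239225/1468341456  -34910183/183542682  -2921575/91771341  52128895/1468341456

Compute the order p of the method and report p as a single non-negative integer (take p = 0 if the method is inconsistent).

3

b = (1742239225/1468341456, -34910183/183542682, -2921575/91771341, 52128895/1468341456)
c = (0, -2, 17/5, 584/91)
Ac = (0, 0, -4, 72/65)
Σ b_i: 1742239225/1468341456·1 + (-34910183/183542682)·1 + (-2921575/91771341)·1 + 52128895/1468341456·1 = 1 ✓
b·c: (-34910183/183542682)·(-2) + (-2921575/91771341)·17/5 + 52128895/1468341456·584/91 = 1/2 ✓
b·c²: (-34910183/183542682)·4 + (-2921575/91771341)·289/25 + 52128895/1468341456·341056/8281 = 1/3 ✓
b·Ac: (-2921575/91771341)·(-4) + 52128895/1468341456·72/65 = 1/6 ✓
b·c³: (-34910183/183542682)·(-8) + (-2921575/91771341)·4913/125 + 52128895/1468341456·199176704/753571 = 134368998277/13918653385 ≠ 1/4 ⇒ order 3.
b·(c∘Ac): (-2921575/91771341)·(-68/5) + 52128895/1468341456·42048/5915 = 62893984/91771341 ≠ 1/8
b·Ac²: (-2921575/91771341)·8 + 52128895/1468341456·11214/325 = 3561814681/3670853640 ≠ 1/12
b·A²c: 52128895/1468341456·(-8) = -52128895/183542682 ≠ 1/24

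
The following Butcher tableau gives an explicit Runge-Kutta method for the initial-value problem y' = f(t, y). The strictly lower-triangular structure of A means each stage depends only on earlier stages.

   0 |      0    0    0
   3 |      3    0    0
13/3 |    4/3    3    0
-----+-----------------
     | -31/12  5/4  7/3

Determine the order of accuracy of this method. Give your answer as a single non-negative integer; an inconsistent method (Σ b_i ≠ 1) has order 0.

b = (-31/12, 5/4, 7/3)
c = (0, 3, 13/3)
Ac = (0, 0, 9)
Σ b_i: (-31/12)·1 + 5/4·1 + 7/3·1 = 1 ✓
b·c: 5/4·3 + 7/3·13/3 = 499/36 ≠ 1/2 ⇒ order 1.

1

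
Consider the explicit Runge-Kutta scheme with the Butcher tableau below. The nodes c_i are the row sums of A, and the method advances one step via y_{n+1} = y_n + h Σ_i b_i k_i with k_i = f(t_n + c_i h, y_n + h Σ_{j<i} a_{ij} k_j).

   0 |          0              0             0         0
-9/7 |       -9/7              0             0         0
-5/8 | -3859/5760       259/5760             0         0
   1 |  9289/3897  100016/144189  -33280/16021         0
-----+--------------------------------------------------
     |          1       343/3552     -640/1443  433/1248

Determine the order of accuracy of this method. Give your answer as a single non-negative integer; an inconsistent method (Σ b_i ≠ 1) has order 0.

b = (1, 343/3552, -640/1443, 433/1248)
c = (0, -9/7, -5/8, 1)
Ac = (0, 0, -37/640, 176/433)
Σ b_i: 1·1 + 343/3552·1 + (-640/1443)·1 + 433/1248·1 = 1 ✓
b·c: 343/3552·(-9/7) + (-640/1443)·(-5/8) + 433/1248·1 = 1/2 ✓
b·c²: 343/3552·81/49 + (-640/1443)·25/64 + 433/1248·1 = 1/3 ✓
b·Ac: (-640/1443)·(-37/640) + 433/1248·176/433 = 1/6 ✓
b·c³: 343/3552·(-729/343) + (-640/1443)·(-125/512) + 433/1248·1 = 1/4 ✓
b·(c∘Ac): (-640/1443)·37/1024 + 433/1248·176/433 = 1/8 ✓
b·Ac²: (-640/1443)·333/4480 + 433/1248·1016/3031 = 1/12 ✓
b·A²c: 433/1248·52/433 = 1/24 ✓; 4 stages ⇒ order 4.

4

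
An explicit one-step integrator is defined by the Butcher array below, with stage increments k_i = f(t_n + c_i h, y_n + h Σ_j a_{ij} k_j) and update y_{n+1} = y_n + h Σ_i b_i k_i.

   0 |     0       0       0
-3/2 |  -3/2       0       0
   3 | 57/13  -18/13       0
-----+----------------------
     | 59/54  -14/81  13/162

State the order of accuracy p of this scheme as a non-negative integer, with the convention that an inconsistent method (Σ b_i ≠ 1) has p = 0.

3

b = (59/54, -14/81, 13/162)
c = (0, -3/2, 3)
Ac = (0, 0, 27/13)
Σ b_i: 59/54·1 + (-14/81)·1 + 13/162·1 = 1 ✓
b·c: (-14/81)·(-3/2) + 13/162·3 = 1/2 ✓
b·c²: (-14/81)·9/4 + 13/162·9 = 1/3 ✓
b·Ac: 13/162·27/13 = 1/6 ✓; 3 stages ⇒ order 3.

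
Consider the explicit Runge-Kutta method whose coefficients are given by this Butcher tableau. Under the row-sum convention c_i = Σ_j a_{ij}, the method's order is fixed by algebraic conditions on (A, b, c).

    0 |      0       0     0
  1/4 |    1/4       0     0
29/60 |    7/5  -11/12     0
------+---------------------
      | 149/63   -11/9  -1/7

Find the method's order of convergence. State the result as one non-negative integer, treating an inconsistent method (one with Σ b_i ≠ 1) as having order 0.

b = (149/63, -11/9, -1/7)
c = (0, 1/4, 29/60)
Ac = (0, 0, -11/48)
Σ b_i: 149/63·1 + (-11/9)·1 + (-1/7)·1 = 1 ✓
b·c: (-11/9)·1/4 + (-1/7)·29/60 = -118/315 ≠ 1/2 ⇒ order 1.

1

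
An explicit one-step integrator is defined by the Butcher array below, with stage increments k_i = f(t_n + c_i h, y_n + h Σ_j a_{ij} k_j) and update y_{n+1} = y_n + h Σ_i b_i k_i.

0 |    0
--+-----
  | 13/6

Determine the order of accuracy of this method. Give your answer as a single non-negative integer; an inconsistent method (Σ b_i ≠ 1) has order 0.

b = (13/6)
c = (0)
Σ b_i: 13/6·1 = 13/6 ≠ 1 ⇒ order 0.

0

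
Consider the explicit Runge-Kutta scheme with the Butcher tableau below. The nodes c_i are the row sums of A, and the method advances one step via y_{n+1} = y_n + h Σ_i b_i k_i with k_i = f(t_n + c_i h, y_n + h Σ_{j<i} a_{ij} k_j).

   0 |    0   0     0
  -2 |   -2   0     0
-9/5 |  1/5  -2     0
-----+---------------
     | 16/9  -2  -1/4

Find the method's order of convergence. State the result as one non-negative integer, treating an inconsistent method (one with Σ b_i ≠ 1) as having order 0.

0

b = (16/9, -2, -1/4)
c = (0, -2, -9/5)
Ac = (0, 0, 4)
Σ b_i: 16/9·1 + (-2)·1 + (-1/4)·1 = -17/36 ≠ 1 ⇒ order 0.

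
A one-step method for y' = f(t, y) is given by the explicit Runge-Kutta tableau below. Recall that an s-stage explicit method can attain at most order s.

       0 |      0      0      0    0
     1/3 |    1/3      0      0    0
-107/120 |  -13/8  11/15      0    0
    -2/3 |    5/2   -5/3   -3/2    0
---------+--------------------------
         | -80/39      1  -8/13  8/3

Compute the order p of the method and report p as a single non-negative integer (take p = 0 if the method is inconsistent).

b = (-80/39, 1, -8/13, 8/3)
c = (0, 1/3, -107/120, -2/3)
Ac = (0, 0, 11/45, 563/720)
Σ b_i: (-80/39)·1 + 1·1 + (-8/13)·1 + 8/3·1 = 1 ✓
b·c: 1·1/3 + (-8/13)·(-107/120) + 8/3·(-2/3) = -524/585 ≠ 1/2 ⇒ order 1.

1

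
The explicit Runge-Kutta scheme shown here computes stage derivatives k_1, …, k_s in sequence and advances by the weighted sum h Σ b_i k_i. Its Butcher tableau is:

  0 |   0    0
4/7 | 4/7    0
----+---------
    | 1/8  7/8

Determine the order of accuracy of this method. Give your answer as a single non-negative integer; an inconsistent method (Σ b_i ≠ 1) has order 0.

2

b = (1/8, 7/8)
c = (0, 4/7)
Σ b_i: 1/8·1 + 7/8·1 = 1 ✓
b·c: 7/8·4/7 = 1/2 ✓; 2 stages ⇒ order 2.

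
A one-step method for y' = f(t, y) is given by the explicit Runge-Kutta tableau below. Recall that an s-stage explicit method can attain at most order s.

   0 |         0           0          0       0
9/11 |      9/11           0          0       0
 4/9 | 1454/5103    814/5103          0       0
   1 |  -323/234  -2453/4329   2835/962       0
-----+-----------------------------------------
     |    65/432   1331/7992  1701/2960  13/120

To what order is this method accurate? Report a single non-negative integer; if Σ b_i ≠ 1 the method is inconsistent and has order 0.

b = (65/432, 1331/7992, 1701/2960, 13/120)
c = (0, 9/11, 4/9, 1)
Ac = (0, 0, 74/567, 11/13)
Σ b_i: 65/432·1 + 1331/7992·1 + 1701/2960·1 + 13/120·1 = 1 ✓
b·c: 1331/7992·9/11 + 1701/2960·4/9 + 13/120·1 = 1/2 ✓
b·c²: 1331/7992·81/121 + 1701/2960·16/81 + 13/120·1 = 1/3 ✓
b·Ac: 1701/2960·74/567 + 13/120·11/13 = 1/6 ✓
b·c³: 1331/7992·729/1331 + 1701/2960·64/729 + 13/120·1 = 1/4 ✓
b·(c∘Ac): 1701/2960·296/5103 + 13/120·11/13 = 1/8 ✓
b·Ac²: 1701/2960·74/693 + 13/120·29/143 = 1/12 ✓
b·A²c: 13/120·5/13 = 1/24 ✓; 4 stages ⇒ order 4.

4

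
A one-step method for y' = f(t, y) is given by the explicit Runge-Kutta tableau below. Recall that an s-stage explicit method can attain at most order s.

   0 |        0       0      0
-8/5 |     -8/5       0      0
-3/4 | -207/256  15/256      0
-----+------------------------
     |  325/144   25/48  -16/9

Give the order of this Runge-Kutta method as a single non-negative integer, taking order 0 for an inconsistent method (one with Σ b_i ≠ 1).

3

b = (325/144, 25/48, -16/9)
c = (0, -8/5, -3/4)
Ac = (0, 0, -3/32)
Σ b_i: 325/144·1 + 25/48·1 + (-16/9)·1 = 1 ✓
b·c: 25/48·(-8/5) + (-16/9)·(-3/4) = 1/2 ✓
b·c²: 25/48·64/25 + (-16/9)·9/16 = 1/3 ✓
b·Ac: (-16/9)·(-3/32) = 1/6 ✓; 3 stages ⇒ order 3.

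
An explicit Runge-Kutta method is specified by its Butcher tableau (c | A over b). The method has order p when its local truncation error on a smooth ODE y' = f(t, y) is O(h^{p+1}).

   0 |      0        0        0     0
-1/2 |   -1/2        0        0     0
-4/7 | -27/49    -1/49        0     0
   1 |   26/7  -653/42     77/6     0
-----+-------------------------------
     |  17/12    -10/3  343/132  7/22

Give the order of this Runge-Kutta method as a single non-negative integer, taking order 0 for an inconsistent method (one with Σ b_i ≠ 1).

4

b = (17/12, -10/3, 343/132, 7/22)
c = (0, -1/2, -4/7, 1)
Ac = (0, 0, 1/98, 37/84)
Σ b_i: 17/12·1 + (-10/3)·1 + 343/132·1 + 7/22·1 = 1 ✓
b·c: (-10/3)·(-1/2) + 343/132·(-4/7) + 7/22·1 = 1/2 ✓
b·c²: (-10/3)·1/4 + 343/132·16/49 + 7/22·1 = 1/3 ✓
b·Ac: 343/132·1/98 + 7/22·37/84 = 1/6 ✓
b·c³: (-10/3)·(-1/8) + 343/132·(-64/343) + 7/22·1 = 1/4 ✓
b·(c∘Ac): 343/132·(-2/343) + 7/22·37/84 = 1/8 ✓
b·Ac²: 343/132·(-1/196) + 7/22·17/56 = 1/12 ✓
b·A²c: 7/22·11/84 = 1/24 ✓; 4 stages ⇒ order 4.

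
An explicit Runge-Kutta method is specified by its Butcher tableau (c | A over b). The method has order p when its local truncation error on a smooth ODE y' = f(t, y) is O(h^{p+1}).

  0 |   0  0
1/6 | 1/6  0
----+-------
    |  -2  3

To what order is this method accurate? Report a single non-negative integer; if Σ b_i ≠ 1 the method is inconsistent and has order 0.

2

b = (-2, 3)
c = (0, 1/6)
Σ b_i: (-2)·1 + 3·1 = 1 ✓
b·c: 3·1/6 = 1/2 ✓; 2 stages ⇒ order 2.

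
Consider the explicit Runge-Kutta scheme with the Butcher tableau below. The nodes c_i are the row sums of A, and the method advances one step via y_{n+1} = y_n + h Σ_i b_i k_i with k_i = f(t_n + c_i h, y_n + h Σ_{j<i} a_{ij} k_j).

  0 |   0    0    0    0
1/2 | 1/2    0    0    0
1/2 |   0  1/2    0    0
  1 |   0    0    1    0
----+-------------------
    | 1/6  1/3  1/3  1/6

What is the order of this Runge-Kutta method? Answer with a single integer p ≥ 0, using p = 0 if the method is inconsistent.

b = (1/6, 1/3, 1/3, 1/6)
c = (0, 1/2, 1/2, 1)
Ac = (0, 0, 1/4, 1/2)
Σ b_i: 1/6·1 + 1/3·1 + 1/3·1 + 1/6·1 = 1 ✓
b·c: 1/3·1/2 + 1/3·1/2 + 1/6·1 = 1/2 ✓
b·c²: 1/3·1/4 + 1/3·1/4 + 1/6·1 = 1/3 ✓
b·Ac: 1/3·1/4 + 1/6·1/2 = 1/6 ✓
b·c³: 1/3·1/8 + 1/3·1/8 + 1/6·1 = 1/4 ✓
b·(c∘Ac): 1/3·1/8 + 1/6·1/2 = 1/8 ✓
b·Ac²: 1/3·1/8 + 1/6·1/4 = 1/12 ✓
b·A²c: 1/6·1/4 = 1/24 ✓; 4 stages ⇒ order 4.

4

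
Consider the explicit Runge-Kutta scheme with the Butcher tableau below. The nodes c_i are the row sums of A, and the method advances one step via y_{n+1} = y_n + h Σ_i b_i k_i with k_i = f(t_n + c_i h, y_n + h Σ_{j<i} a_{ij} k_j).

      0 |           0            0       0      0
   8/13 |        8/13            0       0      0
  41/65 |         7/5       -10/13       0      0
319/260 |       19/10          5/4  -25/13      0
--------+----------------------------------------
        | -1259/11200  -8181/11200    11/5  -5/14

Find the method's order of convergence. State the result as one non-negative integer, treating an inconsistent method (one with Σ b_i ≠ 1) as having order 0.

b = (-1259/11200, -8181/11200, 11/5, -5/14)
c = (0, 8/13, 41/65, 319/260)
Ac = (0, 0, -80/169, -75/169)
Σ b_i: (-1259/11200)·1 + (-8181/11200)·1 + 11/5·1 + (-5/14)·1 = 1 ✓
b·c: (-8181/11200)·8/13 + 11/5·41/65 + (-5/14)·319/260 = 1/2 ✓
b·c²: (-8181/11200)·64/169 + 11/5·1681/4225 + (-5/14)·101761/67600 = 288999/4732000 ≠ 1/3 ⇒ order 2.
b·Ac: 11/5·(-80/169) + (-5/14)·(-75/169) = -2089/2366 ≠ 1/6

2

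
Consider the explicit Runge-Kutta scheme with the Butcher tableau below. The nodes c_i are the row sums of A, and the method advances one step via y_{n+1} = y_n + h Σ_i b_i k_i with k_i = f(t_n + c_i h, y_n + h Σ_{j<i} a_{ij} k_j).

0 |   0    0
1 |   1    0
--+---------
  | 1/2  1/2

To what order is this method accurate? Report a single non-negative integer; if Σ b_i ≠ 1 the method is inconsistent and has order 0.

2

b = (1/2, 1/2)
c = (0, 1)
Σ b_i: 1/2·1 + 1/2·1 = 1 ✓
b·c: 1/2·1 = 1/2 ✓; 2 stages ⇒ order 2.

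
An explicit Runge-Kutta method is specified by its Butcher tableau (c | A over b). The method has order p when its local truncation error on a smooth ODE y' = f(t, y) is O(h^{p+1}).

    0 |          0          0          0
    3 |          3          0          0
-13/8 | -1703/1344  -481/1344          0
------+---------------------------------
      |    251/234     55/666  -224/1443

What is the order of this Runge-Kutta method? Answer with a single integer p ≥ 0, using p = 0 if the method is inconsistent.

3

b = (251/234, 55/666, -224/1443)
c = (0, 3, -13/8)
Ac = (0, 0, -481/448)
Σ b_i: 251/234·1 + 55/666·1 + (-224/1443)·1 = 1 ✓
b·c: 55/666·3 + (-224/1443)·(-13/8) = 1/2 ✓
b·c²: 55/666·9 + (-224/1443)·169/64 = 1/3 ✓
b·Ac: (-224/1443)·(-481/448) = 1/6 ✓; 3 stages ⇒ order 3.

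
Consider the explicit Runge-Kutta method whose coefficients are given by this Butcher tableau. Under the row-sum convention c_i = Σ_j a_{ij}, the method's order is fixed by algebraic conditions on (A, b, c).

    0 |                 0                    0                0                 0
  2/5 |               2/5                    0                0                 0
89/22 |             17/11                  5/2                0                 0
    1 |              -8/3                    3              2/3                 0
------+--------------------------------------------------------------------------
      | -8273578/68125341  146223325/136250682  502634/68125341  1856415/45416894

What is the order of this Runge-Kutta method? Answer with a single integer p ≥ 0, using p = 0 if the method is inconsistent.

b = (-8273578/68125341, 146223325/136250682, 502634/68125341, 1856415/45416894)
c = (0, 2/5, 89/22, 1)
Ac = (0, 0, 1, 643/165)
Σ b_i: (-8273578/68125341)·1 + 146223325/136250682·1 + 502634/68125341·1 + 1856415/45416894·1 = 1 ✓
b·c: 146223325/136250682·2/5 + 502634/68125341·89/22 + 1856415/45416894·1 = 1/2 ✓
b·c²: 146223325/136250682·4/25 + 502634/68125341·7921/484 + 1856415/45416894·1 = 1/3 ✓
b·Ac: 502634/68125341·1 + 1856415/45416894·643/165 = 1/6 ✓
b·c³: 146223325/136250682·8/125 + 502634/68125341·704969/10648 + 1856415/45416894·1 = 2987710741/4995858340 ≠ 1/4 ⇒ order 3.
b·(c∘Ac): 502634/68125341·89/22 + 1856415/45416894·643/165 = 25769945/136250682 ≠ 1/8
b·Ac²: 502634/68125341·2/5 + 1856415/45416894·206737/18150 = 7022225753/14987575020 ≠ 1/12
b·A²c: 1856415/45416894·2/3 = 618805/22708447 ≠ 1/24

3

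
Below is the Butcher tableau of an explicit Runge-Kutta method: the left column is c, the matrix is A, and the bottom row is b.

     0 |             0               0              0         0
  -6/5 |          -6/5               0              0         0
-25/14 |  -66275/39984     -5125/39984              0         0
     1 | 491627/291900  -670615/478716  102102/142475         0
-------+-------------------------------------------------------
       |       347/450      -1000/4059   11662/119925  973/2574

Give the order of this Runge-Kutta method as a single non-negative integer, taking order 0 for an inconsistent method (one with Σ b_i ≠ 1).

b = (347/450, -1000/4059, 11662/119925, 973/2574)
c = (0, -6/5, -25/14, 1)
Ac = (0, 0, 1025/6664, 781/1946)
Σ b_i: 347/450·1 + (-1000/4059)·1 + 11662/119925·1 + 973/2574·1 = 1 ✓
b·c: (-1000/4059)·(-6/5) + 11662/119925·(-25/14) + 973/2574·1 = 1/2 ✓
b·c²: (-1000/4059)·36/25 + 11662/119925·625/196 + 973/2574·1 = 1/3 ✓
b·Ac: 11662/119925·1025/6664 + 973/2574·781/1946 = 1/6 ✓
b·c³: (-1000/4059)·(-216/125) + 11662/119925·(-15625/2744) + 973/2574·1 = 1/4 ✓
b·(c∘Ac): 11662/119925·(-25625/93296) + 973/2574·781/1946 = 1/8 ✓
b·Ac²: 11662/119925·(-615/3332) + 973/2574·2607/9730 = 1/12 ✓
b·A²c: 973/2574·429/3892 = 1/24 ✓; 4 stages ⇒ order 4.

4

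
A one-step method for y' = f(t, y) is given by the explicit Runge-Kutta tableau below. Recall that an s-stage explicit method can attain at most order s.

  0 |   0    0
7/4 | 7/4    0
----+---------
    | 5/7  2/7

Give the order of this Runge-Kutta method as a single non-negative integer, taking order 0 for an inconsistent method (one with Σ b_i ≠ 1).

2

b = (5/7, 2/7)
c = (0, 7/4)
Σ b_i: 5/7·1 + 2/7·1 = 1 ✓
b·c: 2/7·7/4 = 1/2 ✓; 2 stages ⇒ order 2.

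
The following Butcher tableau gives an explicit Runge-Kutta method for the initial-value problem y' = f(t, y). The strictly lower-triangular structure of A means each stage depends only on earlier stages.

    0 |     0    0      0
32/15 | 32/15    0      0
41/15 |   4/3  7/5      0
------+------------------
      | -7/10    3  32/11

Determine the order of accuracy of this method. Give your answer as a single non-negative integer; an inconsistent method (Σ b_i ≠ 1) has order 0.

b = (-7/10, 3, 32/11)
c = (0, 32/15, 41/15)
Ac = (0, 0, 224/75)
Σ b_i: (-7/10)·1 + 3·1 + 32/11·1 = 573/110 ≠ 1 ⇒ order 0.

0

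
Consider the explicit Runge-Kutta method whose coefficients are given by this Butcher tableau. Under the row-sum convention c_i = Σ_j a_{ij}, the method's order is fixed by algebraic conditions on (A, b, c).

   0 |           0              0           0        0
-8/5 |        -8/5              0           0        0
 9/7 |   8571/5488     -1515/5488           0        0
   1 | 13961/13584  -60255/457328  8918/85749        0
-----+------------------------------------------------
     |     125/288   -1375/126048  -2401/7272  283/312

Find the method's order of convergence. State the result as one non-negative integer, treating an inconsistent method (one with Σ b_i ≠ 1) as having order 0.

4

b = (125/288, -1375/126048, -2401/7272, 283/312)
c = (0, -8/5, 9/7, 1)
Ac = (0, 0, 303/686, 195/566)
Σ b_i: 125/288·1 + (-1375/126048)·1 + (-2401/7272)·1 + 283/312·1 = 1 ✓
b·c: (-1375/126048)·(-8/5) + (-2401/7272)·9/7 + 283/312·1 = 1/2 ✓
b·c²: (-1375/126048)·64/25 + (-2401/7272)·81/49 + 283/312·1 = 1/3 ✓
b·Ac: (-2401/7272)·303/686 + 283/312·195/566 = 1/6 ✓
b·c³: (-1375/126048)·(-512/125) + (-2401/7272)·729/343 + 283/312·1 = 1/4 ✓
b·(c∘Ac): (-2401/7272)·2727/4802 + 283/312·195/566 = 1/8 ✓
b·Ac²: (-2401/7272)·(-1212/1715) + 283/312·(-234/1415) = 1/12 ✓
b·A²c: 283/312·13/283 = 1/24 ✓; 4 stages ⇒ order 4.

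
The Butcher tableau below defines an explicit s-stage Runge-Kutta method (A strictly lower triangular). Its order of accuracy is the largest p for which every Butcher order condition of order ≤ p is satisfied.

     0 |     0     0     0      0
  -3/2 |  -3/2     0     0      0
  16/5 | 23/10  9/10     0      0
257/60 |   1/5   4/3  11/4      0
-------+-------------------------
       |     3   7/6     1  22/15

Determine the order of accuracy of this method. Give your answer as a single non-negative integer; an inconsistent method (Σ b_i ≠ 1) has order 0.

b = (3, 7/6, 1, 22/15)
c = (0, -3/2, 16/5, 257/60)
Ac = (0, 0, -27/20, 34/5)
Σ b_i: 3·1 + 7/6·1 + 1·1 + 22/15·1 = 199/30 ≠ 1 ⇒ order 0.

0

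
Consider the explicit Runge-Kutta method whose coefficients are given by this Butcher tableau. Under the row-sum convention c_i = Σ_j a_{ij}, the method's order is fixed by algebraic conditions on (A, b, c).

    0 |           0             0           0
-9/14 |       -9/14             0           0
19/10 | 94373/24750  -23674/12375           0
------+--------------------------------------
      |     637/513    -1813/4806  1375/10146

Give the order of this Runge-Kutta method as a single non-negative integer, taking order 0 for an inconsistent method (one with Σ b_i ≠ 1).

3

b = (637/513, -1813/4806, 1375/10146)
c = (0, -9/14, 19/10)
Ac = (0, 0, 1691/1375)
Σ b_i: 637/513·1 + (-1813/4806)·1 + 1375/10146·1 = 1 ✓
b·c: (-1813/4806)·(-9/14) + 1375/10146·19/10 = 1/2 ✓
b·c²: (-1813/4806)·81/196 + 1375/10146·361/100 = 1/3 ✓
b·Ac: 1375/10146·1691/1375 = 1/6 ✓; 3 stages ⇒ order 3.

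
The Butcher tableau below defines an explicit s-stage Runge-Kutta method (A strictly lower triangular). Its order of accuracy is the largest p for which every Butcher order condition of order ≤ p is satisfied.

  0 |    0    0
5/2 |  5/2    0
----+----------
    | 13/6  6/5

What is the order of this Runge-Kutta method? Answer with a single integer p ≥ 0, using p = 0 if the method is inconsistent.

0

b = (13/6, 6/5)
c = (0, 5/2)
Σ b_i: 13/6·1 + 6/5·1 = 101/30 ≠ 1 ⇒ order 0.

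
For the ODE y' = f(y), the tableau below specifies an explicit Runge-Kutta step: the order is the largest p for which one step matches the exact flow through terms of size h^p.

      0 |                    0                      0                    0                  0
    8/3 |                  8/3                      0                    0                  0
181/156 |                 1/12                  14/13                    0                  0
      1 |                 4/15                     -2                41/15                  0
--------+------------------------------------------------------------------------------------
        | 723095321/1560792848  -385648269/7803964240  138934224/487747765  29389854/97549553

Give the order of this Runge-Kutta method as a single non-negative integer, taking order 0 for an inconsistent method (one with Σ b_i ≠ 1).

3

b = (723095321/1560792848, -385648269/7803964240, 138934224/487747765, 29389854/97549553)
c = (0, 8/3, 181/156, 1)
Ac = (0, 0, 112/39, -5059/2340)
Σ b_i: 723095321/1560792848·1 + (-385648269/7803964240)·1 + 138934224/487747765·1 + 29389854/97549553·1 = 1 ✓
b·c: (-385648269/7803964240)·8/3 + 138934224/487747765·181/156 + 29389854/97549553·1 = 1/2 ✓
b·c²: (-385648269/7803964240)·64/9 + 138934224/487747765·32761/24336 + 29389854/97549553·1 = 1/3 ✓
b·Ac: 138934224/487747765·112/39 + 29389854/97549553·(-5059/2340) = 1/6 ✓
b·c³: (-385648269/7803964240)·512/27 + 138934224/487747765·5929741/3796416 + 29389854/97549553·1 = -8715061481/45653190804 ≠ 1/4 ⇒ order 3.
b·(c∘Ac): 138934224/487747765·5068/1521 + 29389854/97549553·(-5059/2340) = 174278513/585297318 ≠ 1/8
b·Ac²: 138934224/487747765·896/117 + 29389854/97549553·(-3848479/365040) = -90839886043/91306381608 ≠ 1/12
b·A²c: 29389854/97549553·4592/585 = 3460466912/1463243295 ≠ 1/24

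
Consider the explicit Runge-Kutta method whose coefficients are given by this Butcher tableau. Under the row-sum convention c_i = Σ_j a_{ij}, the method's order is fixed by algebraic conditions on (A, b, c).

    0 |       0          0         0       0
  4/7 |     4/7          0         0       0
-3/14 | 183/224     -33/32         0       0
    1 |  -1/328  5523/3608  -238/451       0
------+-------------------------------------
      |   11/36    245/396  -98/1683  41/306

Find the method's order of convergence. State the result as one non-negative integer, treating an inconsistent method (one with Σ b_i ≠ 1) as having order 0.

4

b = (11/36, 245/396, -98/1683, 41/306)
c = (0, 4/7, -3/14, 1)
Ac = (0, 0, -33/56, 81/82)
Σ b_i: 11/36·1 + 245/396·1 + (-98/1683)·1 + 41/306·1 = 1 ✓
b·c: 245/396·4/7 + (-98/1683)·(-3/14) + 41/306·1 = 1/2 ✓
b·c²: 245/396·16/49 + (-98/1683)·9/196 + 41/306·1 = 1/3 ✓
b·Ac: (-98/1683)·(-33/56) + 41/306·81/82 = 1/6 ✓
b·c³: 245/396·64/343 + (-98/1683)·(-27/2744) + 41/306·1 = 1/4 ✓
b·(c∘Ac): (-98/1683)·99/784 + 41/306·81/82 = 1/8 ✓
b·Ac²: (-98/1683)·(-33/98) + 41/306·39/82 = 1/12 ✓
b·A²c: 41/306·51/164 = 1/24 ✓; 4 stages ⇒ order 4.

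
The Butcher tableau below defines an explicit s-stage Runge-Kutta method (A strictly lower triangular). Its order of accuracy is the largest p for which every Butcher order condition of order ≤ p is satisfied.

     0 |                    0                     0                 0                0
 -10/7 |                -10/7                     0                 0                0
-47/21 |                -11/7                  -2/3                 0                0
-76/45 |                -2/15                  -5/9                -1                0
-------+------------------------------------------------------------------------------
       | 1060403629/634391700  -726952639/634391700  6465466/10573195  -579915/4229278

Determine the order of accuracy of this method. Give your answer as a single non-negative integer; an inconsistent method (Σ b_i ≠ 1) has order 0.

b = (1060403629/634391700, -726952639/634391700, 6465466/10573195, -579915/4229278)
c = (0, -10/7, -47/21, -76/45)
Ac = (0, 0, 20/21, 191/63)
Σ b_i: 1060403629/634391700·1 + (-726952639/634391700)·1 + 6465466/10573195·1 + (-579915/4229278)·1 = 1 ✓
b·c: (-726952639/634391700)·(-10/7) + 6465466/10573195·(-47/21) + (-579915/4229278)·(-76/45) = 1/2 ✓
b·c²: (-726952639/634391700)·100/49 + 6465466/10573195·2209/441 + (-579915/4229278)·5776/2025 = 1/3 ✓
b·Ac: 6465466/10573195·20/21 + (-579915/4229278)·191/63 = 1/6 ✓
b·c³: (-726952639/634391700)·(-1000/343) + 6465466/10573195·(-103823/9261) + (-579915/4229278)·(-438976/91125) = -598834425416/209825054775 ≠ 1/4 ⇒ order 3.
b·(c∘Ac): 6465466/10573195·(-940/441) + (-579915/4229278)·(-14516/2835) = -8901122/14802473 ≠ 1/8
b·Ac²: 6465466/10573195·(-200/147) + (-579915/4229278)·(-43/7) = 917995/88814838 ≠ 1/12
b·A²c: (-579915/4229278)·(-20/21) = 276150/2114639 ≠ 1/24

3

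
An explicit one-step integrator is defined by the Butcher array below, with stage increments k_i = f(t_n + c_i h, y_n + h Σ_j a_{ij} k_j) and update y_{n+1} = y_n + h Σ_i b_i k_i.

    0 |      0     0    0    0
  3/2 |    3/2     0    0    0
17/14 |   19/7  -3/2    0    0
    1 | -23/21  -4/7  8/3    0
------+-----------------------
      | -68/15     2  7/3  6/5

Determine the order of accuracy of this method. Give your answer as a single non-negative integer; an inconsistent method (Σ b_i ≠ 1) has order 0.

1

b = (-68/15, 2, 7/3, 6/5)
c = (0, 3/2, 17/14, 1)
Ac = (0, 0, -9/4, 50/21)
Σ b_i: (-68/15)·1 + 2·1 + 7/3·1 + 6/5·1 = 1 ✓
b·c: 2·3/2 + 7/3·17/14 + 6/5·1 = 211/30 ≠ 1/2 ⇒ order 1.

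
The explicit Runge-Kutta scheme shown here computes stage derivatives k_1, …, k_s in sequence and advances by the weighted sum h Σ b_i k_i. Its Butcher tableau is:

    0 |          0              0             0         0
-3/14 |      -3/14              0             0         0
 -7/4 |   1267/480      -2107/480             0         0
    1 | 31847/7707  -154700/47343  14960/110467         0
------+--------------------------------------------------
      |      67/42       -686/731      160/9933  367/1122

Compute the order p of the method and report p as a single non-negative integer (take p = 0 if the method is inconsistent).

4

b = (67/42, -686/731, 160/9933, 367/1122)
c = (0, -3/14, -7/4, 1)
Ac = (0, 0, 301/320, 170/367)
Σ b_i: 67/42·1 + (-686/731)·1 + 160/9933·1 + 367/1122·1 = 1 ✓
b·c: (-686/731)·(-3/14) + 160/9933·(-7/4) + 367/1122·1 = 1/2 ✓
b·c²: (-686/731)·9/196 + 160/9933·49/16 + 367/1122·1 = 1/3 ✓
b·Ac: 160/9933·301/320 + 367/1122·170/367 = 1/6 ✓
b·c³: (-686/731)·(-27/2744) + 160/9933·(-343/64) + 367/1122·1 = 1/4 ✓
b·(c∘Ac): 160/9933·(-2107/1280) + 367/1122·170/367 = 1/8 ✓
b·Ac²: 160/9933·(-129/640) + 367/1122·680/2569 = 1/12 ✓
b·A²c: 367/1122·187/1468 = 1/24 ✓; 4 stages ⇒ order 4.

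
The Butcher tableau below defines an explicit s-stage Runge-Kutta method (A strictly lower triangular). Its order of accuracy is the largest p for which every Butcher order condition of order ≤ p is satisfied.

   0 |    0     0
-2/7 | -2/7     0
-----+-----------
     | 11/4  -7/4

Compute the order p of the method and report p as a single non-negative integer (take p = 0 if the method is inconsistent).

2

b = (11/4, -7/4)
c = (0, -2/7)
Σ b_i: 11/4·1 + (-7/4)·1 = 1 ✓
b·c: (-7/4)·(-2/7) = 1/2 ✓; 2 stages ⇒ order 2.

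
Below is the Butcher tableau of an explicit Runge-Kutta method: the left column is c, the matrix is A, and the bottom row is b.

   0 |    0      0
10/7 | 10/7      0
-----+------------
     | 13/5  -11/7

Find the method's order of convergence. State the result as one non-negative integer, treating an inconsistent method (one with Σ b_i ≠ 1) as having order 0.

b = (13/5, -11/7)
c = (0, 10/7)
Σ b_i: 13/5·1 + (-11/7)·1 = 36/35 ≠ 1 ⇒ order 0.

0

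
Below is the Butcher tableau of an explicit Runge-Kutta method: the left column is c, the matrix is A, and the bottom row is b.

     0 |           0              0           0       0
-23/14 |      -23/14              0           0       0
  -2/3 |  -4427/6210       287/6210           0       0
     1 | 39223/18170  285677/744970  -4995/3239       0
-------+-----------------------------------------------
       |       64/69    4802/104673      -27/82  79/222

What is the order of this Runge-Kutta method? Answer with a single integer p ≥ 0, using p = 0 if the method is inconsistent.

4

b = (64/69, 4802/104673, -27/82, 79/222)
c = (0, -23/14, -2/3, 1)
Ac = (0, 0, -41/540, 629/1580)
Σ b_i: 64/69·1 + 4802/104673·1 + (-27/82)·1 + 79/222·1 = 1 ✓
b·c: 4802/104673·(-23/14) + (-27/82)·(-2/3) + 79/222·1 = 1/2 ✓
b·c²: 4802/104673·529/196 + (-27/82)·4/9 + 79/222·1 = 1/3 ✓
b·Ac: (-27/82)·(-41/540) + 79/222·629/1580 = 1/6 ✓
b·c³: 4802/104673·(-12167/2744) + (-27/82)·(-8/27) + 79/222·1 = 1/4 ✓
b·(c∘Ac): (-27/82)·41/810 + 79/222·629/1580 = 1/8 ✓
b·Ac²: (-27/82)·943/7560 + 79/222·7733/22120 = 1/12 ✓
b·A²c: 79/222·37/316 = 1/24 ✓; 4 stages ⇒ order 4.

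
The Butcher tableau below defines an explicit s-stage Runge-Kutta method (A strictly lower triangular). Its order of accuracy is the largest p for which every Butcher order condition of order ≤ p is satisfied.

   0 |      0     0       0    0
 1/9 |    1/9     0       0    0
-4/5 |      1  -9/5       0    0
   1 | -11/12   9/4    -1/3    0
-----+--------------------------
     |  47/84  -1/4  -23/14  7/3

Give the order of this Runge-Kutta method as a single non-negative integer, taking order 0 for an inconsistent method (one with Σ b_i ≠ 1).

1

b = (47/84, -1/4, -23/14, 7/3)
c = (0, 1/9, -4/5, 1)
Ac = (0, 0, -1/5, 31/60)
Σ b_i: 47/84·1 + (-1/4)·1 + (-23/14)·1 + 7/3·1 = 1 ✓
b·c: (-1/4)·1/9 + (-23/14)·(-4/5) + 7/3·1 = 4561/1260 ≠ 1/2 ⇒ order 1.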